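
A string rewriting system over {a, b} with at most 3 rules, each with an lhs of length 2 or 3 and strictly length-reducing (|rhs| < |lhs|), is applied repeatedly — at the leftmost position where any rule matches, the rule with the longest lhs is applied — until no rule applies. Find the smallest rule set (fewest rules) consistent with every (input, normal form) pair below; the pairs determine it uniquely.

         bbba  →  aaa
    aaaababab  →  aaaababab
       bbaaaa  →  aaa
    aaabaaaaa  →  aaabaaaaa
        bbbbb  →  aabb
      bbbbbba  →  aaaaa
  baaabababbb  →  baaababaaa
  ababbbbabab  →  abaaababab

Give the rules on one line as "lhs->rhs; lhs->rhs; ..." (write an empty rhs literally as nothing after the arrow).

  | bbba => aaa
  | aaaababab
  | bbaaaa => aaa
  | aaabaaaaa

bba->; bbb->aa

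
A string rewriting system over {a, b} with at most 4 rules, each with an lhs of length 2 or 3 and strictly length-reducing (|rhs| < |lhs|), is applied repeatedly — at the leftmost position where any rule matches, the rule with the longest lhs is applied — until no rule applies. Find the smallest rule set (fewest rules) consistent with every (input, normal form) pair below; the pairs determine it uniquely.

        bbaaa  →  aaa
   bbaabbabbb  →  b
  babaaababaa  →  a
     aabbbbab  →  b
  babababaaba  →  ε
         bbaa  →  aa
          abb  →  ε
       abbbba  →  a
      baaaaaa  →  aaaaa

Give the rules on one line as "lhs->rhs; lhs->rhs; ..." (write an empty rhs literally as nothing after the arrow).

ab->b; ba->; bb->

  | bbaaa => aaa
  | bbaabbabbb => aabbabbb => abbabbb => bbabbb => abbb => bbb => b
  | babaaababaa => baaababaa => aababaa => ababaa => babaa => baa => a
  | aabbbbab => abbbbab => bbbbab => bbab => ab => b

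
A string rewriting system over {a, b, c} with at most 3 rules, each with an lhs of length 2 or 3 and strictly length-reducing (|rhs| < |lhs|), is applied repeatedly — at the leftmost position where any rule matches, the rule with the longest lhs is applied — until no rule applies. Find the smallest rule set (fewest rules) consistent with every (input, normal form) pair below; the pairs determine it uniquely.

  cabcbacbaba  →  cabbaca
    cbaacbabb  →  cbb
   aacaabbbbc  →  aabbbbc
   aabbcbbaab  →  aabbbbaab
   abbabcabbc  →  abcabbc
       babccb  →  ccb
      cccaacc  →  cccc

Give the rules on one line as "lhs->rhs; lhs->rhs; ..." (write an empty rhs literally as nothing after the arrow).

  | cabcbacbaba => cabbacbaba => cabbaca
  | cbaacbabb => cbbabb => cbb
  | aacaabbbbc => aabbbbc
  | aabbcbbaab => aabbbbaab

aac->; bab->; bcb->bb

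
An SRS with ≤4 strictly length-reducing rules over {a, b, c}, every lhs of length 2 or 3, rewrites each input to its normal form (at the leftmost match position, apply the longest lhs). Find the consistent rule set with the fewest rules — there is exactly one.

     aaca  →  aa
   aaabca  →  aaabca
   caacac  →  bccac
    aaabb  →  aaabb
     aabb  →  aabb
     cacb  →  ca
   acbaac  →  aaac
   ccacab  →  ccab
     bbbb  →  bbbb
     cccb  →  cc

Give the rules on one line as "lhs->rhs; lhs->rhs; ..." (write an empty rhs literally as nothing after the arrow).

  | aaca => aa
  | aaabca
  | caacac => bccac
  | aaabb

aca->a; caa->bc; cb->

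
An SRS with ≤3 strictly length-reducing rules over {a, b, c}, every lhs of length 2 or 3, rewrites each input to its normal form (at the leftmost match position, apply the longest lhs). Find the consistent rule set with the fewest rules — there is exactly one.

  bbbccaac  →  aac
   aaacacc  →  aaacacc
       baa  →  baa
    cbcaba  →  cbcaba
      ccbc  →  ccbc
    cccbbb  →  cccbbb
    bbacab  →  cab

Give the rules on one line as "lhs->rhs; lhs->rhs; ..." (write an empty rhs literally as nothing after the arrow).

  | bbbccaac => bbaaac => aac
  | aaacacc
  | baa
  | cbcaba

bba->; bcc->a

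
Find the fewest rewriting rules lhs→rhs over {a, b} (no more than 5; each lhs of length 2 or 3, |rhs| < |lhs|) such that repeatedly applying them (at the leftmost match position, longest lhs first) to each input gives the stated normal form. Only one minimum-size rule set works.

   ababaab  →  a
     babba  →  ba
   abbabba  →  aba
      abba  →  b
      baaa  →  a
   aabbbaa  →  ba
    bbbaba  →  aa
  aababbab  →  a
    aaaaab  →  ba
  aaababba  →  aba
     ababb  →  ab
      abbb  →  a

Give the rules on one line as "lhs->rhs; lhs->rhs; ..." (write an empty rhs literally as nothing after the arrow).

  | ababaab => aaab => bb => a
  | babba => ba
  | abbabba => aaabba => bbba => aba
  | abba => aaa => b

aaa->b; aab->a; bab->; bb->a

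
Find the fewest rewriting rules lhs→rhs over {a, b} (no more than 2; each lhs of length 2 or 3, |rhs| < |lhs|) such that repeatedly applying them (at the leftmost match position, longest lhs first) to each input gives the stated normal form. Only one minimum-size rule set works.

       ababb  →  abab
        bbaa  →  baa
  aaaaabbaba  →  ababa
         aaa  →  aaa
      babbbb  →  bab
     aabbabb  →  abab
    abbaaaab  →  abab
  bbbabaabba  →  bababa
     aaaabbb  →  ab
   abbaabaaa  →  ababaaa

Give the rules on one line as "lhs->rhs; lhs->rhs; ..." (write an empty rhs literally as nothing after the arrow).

aab->ab; bb->b

  | ababb => abab
  | bbaa => baa
  | aaaaabbaba => aaaabbaba => aaabbaba => aabbaba => abbaba => ababa
  | aaa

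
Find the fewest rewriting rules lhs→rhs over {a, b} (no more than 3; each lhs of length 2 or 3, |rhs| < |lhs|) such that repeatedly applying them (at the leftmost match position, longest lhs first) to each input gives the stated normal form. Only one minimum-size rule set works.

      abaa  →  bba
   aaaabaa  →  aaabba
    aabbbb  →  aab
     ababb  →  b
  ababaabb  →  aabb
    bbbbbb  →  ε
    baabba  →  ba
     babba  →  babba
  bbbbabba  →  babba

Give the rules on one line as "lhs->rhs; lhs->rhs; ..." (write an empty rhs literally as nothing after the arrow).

aba->bb; baa->bb; bbb->

  | abaa => bba
  | aaaabaa => aaabba
  | aabbbb => aab
  | ababb => bbbb => b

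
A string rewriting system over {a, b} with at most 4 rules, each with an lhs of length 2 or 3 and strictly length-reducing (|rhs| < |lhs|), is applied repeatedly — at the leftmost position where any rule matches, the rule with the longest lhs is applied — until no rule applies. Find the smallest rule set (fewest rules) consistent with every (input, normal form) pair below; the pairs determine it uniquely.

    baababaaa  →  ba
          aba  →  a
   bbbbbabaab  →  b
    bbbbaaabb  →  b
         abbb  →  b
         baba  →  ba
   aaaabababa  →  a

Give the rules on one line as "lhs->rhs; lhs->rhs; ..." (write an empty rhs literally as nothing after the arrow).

aa->a; ab->; bb->b

  | baababaaa => bababaaa => babaaa => baaa => baa => ba
  | aba => a
  | bbbbbabaab => bbbbabaab => bbbabaab => bbabaab => babaab => baab => bab => b
  | bbbbaaabb => bbbaaabb => bbaaabb => baaabb => baabb => babb => bb => b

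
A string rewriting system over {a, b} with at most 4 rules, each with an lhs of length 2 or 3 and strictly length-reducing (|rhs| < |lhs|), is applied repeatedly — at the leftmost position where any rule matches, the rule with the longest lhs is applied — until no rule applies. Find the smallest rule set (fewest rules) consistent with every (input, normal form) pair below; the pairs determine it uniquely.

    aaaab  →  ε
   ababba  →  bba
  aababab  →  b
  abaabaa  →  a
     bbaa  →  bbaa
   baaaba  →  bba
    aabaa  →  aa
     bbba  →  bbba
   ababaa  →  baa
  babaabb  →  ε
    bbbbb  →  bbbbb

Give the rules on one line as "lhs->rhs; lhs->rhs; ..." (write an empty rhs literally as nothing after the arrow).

  | aaaab => ab => ε
  | ababba => bba
  | aababab => abab => b
  | abaabaa => abaa => a

aaa->; ab->; aba->; bab->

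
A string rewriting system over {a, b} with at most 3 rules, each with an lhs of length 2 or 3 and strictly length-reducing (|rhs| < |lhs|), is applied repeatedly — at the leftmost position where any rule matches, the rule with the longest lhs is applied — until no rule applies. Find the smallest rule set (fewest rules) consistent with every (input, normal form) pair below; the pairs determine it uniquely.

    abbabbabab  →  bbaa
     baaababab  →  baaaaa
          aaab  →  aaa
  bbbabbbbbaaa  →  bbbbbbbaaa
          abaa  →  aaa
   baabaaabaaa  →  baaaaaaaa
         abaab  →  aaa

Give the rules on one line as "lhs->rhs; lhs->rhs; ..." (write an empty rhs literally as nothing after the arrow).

  | abbabbabab => babbabab => bbabab => bbaab => bbaa
  | baaababab => baaaabab => baaaaab => baaaaa
  | aaab => aaa
  | bbbabbbbbaaa => bbbbbbbaaa

ab->a; abb->b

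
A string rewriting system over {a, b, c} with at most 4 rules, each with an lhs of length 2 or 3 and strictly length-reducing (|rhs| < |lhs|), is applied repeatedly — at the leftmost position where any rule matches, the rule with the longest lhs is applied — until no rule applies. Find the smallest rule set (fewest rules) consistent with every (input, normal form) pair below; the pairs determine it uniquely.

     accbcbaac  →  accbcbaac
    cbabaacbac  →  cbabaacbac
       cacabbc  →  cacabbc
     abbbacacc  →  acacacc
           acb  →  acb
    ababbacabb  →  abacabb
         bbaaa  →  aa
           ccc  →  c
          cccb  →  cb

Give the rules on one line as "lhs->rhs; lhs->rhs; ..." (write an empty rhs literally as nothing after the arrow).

  | accbcbaac
  | cbabaacbac
  | cacabbc
  | abbbacacc => acacacc

bba->; bbb->c; ccc->c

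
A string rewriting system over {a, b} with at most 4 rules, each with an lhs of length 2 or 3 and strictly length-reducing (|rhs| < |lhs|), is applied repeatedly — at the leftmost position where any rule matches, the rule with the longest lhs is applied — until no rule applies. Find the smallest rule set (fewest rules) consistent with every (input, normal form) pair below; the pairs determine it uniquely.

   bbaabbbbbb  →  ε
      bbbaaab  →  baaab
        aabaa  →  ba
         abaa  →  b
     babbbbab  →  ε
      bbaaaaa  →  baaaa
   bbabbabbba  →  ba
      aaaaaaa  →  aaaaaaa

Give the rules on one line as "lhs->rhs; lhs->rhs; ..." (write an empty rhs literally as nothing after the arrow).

aba->bb; abb->b; bb->; bba->b

  | bbaabbbbbb => babbbbbb => bbbbbb => bbbb => bb => ε
  | bbbaaab => baaab
  | aabaa => abba => ba
  | abaa => bba => b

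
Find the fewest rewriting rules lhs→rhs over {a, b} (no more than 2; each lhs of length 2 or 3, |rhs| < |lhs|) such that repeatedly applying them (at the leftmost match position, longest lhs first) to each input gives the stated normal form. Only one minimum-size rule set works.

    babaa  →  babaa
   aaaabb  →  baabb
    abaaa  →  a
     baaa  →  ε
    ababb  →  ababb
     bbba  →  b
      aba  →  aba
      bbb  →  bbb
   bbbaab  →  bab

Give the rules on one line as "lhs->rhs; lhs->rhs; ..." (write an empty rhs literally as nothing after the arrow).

  | babaa
  | aaaabb => baabb
  | abaaa => abba => a
  | baaa => bba => ε

aaa->ba; bba->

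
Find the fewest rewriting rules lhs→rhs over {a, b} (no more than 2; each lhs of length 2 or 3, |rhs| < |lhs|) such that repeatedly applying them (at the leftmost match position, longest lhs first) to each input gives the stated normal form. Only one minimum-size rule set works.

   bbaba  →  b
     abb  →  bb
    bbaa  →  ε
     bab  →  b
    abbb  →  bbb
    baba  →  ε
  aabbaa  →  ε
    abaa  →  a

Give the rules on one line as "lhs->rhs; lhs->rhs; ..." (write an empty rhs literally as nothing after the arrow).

  | bbaba => bba => b
  | abb => bb
  | bbaa => ba => ε
  | bab => b

ab->b; ba->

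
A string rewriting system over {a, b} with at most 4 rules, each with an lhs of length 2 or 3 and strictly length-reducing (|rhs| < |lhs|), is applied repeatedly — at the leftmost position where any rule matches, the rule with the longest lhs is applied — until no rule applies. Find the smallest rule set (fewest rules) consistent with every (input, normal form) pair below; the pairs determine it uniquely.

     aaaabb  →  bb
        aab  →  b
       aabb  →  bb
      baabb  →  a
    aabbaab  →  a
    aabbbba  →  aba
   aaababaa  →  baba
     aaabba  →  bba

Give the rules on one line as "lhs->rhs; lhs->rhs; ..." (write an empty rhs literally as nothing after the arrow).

aa->a; aab->b; bbb->a

  | aaaabb => aaabb => aabb => bb
  | aab => b
  | aabb => bb
  | baabb => bbb => a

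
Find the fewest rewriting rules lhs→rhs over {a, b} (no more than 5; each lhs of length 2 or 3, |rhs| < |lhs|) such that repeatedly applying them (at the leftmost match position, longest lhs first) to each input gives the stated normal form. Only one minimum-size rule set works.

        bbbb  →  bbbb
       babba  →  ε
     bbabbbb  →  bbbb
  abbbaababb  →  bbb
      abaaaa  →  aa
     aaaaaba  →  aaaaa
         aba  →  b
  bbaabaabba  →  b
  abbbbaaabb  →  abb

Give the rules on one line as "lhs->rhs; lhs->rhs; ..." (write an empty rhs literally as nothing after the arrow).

  | bbbb
  | babba => ba => ε
  | bbabbbb => bbbb
  | abbbaababb => abbababb => ababb => bbb

aab->a; aba->b; ba->; bab->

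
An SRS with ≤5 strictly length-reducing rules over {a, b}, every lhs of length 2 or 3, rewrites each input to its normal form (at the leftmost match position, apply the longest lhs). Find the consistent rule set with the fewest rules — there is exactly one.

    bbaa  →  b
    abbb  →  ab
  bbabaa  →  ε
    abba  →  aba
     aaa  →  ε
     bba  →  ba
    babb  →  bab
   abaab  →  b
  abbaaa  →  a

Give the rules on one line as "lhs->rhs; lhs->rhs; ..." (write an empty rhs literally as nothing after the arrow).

aa->b; aaa->; baa->aa; bb->b

  | bbaa => baa => aa => b
  | abbb => abb => ab
  | bbabaa => babaa => baaa => aaa => ε
  | abba => aba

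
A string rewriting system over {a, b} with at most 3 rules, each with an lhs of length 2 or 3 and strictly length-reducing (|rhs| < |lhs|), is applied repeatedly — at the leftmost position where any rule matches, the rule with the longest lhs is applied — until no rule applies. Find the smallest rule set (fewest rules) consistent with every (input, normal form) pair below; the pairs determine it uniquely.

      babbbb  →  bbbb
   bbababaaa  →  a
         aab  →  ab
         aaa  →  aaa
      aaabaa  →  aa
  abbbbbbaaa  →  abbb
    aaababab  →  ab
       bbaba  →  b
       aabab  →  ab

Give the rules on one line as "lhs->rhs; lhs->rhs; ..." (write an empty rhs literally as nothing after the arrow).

aab->ab; ba->

  | babbbb => bbbb
  | bbababaaa => bbabaaa => bbaaa => baa => a
  | aab => ab
  | aaa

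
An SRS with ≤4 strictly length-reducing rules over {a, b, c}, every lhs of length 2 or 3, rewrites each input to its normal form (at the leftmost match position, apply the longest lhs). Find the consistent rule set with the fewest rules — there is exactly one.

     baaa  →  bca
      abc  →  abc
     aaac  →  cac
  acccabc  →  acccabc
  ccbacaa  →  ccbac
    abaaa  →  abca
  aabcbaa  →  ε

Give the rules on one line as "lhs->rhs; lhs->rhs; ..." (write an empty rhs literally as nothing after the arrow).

  | baaa => bca
  | abc
  | aaac => cac
  | acccabc

aa->; aaa->ca; bcb->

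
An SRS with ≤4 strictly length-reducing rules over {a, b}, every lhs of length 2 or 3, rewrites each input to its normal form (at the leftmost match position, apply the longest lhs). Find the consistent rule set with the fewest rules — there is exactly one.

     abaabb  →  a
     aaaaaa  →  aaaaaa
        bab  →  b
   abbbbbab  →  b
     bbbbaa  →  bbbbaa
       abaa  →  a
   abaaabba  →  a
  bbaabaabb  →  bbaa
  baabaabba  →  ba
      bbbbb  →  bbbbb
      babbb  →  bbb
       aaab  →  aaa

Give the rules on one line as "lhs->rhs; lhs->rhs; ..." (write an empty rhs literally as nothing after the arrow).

ab->a; aba->; bab->b

  | abaabb => abb => ab => a
  | aaaaaa
  | bab => b
  | abbbbbab => abbbbab => abbbab => abbab => abab => b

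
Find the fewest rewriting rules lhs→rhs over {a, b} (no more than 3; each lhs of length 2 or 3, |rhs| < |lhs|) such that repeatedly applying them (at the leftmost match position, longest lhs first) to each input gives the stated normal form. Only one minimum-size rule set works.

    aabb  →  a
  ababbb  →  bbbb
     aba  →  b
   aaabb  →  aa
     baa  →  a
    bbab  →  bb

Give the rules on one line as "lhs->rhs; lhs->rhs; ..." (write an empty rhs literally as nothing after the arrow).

aba->b; abb->; ba->

  | aabb => a
  | ababbb => bbbb
  | aba => b
  | aaabb => aa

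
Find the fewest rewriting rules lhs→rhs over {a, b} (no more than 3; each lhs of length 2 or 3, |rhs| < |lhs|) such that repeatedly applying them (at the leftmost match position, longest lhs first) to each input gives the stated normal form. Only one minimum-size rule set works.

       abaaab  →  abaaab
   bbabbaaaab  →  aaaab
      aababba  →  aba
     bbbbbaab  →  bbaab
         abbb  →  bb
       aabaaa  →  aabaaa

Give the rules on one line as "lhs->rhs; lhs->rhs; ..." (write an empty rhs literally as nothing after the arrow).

abb->b; bbb->

  | abaaab
  | bbabbaaaab => bbbaaaab => aaaab
  | aababba => aabba => aba
  | bbbbbaab => bbaab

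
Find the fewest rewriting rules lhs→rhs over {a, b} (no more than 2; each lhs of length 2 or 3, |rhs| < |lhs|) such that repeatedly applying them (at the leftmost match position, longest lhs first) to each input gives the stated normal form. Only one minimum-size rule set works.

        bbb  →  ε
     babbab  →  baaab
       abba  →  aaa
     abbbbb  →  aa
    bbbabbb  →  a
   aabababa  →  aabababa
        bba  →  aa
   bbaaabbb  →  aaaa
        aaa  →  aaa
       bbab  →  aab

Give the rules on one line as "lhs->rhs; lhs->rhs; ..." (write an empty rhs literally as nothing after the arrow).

  | bbb => ε
  | babbab => baaab
  | abba => aaa
  | abbbbb => abb => aa

bb->a; bbb->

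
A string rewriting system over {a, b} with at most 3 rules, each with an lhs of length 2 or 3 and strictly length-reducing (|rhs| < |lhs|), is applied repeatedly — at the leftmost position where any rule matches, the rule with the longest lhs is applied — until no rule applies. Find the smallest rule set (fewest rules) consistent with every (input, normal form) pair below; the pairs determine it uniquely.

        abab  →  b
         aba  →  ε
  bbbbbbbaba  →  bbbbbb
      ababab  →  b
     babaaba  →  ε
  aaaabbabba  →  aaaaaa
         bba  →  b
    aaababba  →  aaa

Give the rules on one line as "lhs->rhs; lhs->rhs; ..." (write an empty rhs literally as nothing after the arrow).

aba->; abb->a; ba->

  | abab => b
  | aba => ε
  | bbbbbbbaba => bbbbbbba => bbbbbb
  | ababab => bab => b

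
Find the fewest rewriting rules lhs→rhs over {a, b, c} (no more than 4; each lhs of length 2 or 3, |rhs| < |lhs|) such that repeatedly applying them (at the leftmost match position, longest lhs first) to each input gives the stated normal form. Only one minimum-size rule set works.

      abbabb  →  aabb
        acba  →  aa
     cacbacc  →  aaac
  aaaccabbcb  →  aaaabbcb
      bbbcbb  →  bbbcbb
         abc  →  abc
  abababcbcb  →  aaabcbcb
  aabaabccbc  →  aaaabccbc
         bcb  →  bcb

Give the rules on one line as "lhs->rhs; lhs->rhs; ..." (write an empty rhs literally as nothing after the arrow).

  | abbabb => ababb => aabb
  | acba => aca => aa
  | cacbacc => acbacc => acaac => aaac
  | aaaccabbcb => aaacabbcb => aaaabbcb

ba->a; bac->aa; ca->a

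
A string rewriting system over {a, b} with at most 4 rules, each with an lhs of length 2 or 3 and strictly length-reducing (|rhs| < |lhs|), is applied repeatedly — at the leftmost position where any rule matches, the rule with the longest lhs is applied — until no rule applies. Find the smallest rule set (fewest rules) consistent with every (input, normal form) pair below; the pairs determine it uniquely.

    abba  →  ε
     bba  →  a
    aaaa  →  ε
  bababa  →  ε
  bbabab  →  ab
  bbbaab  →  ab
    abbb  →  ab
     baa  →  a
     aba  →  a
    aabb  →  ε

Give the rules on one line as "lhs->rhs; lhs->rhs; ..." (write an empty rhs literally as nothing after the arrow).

  | abba => aa => ε
  | bba => a
  | aaaa => aa => ε
  | bababa => baba => ba => ε

aa->; ba->; bb->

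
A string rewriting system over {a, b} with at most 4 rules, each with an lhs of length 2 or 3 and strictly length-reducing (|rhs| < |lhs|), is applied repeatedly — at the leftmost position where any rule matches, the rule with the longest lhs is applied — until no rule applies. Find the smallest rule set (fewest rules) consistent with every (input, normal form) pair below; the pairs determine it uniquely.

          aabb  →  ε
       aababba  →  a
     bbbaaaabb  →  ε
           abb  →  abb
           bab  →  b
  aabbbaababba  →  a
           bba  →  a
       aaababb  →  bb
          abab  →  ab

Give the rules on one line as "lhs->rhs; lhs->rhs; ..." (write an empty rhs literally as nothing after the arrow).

  | aabb => bbb => ε
  | aababba => bbabba => bbba => a
  | bbbaaaabb => aaaabb => baabb => aabb => bbb => ε
  | abb

aa->b; ba->a; bab->b; bbb->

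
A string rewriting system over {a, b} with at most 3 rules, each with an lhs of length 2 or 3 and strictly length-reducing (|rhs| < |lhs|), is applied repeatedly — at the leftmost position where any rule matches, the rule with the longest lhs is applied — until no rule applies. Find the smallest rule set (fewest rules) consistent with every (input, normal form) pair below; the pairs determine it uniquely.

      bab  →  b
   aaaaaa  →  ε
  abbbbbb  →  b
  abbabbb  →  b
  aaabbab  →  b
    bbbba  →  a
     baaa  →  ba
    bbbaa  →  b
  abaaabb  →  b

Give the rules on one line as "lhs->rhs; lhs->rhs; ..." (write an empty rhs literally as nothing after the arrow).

aa->; ab->; bb->

  | bab => b
  | aaaaaa => aaaa => aa => ε
  | abbbbbb => bbbbb => bbb => b
  | abbabbb => babbb => bbb => b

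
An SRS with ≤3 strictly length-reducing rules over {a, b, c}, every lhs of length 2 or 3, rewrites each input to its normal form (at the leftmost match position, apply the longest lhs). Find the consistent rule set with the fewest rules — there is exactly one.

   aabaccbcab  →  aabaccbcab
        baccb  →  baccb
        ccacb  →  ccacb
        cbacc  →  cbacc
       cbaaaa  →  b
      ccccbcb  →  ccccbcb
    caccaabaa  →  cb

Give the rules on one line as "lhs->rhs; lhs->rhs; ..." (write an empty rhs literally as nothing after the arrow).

  | aabaccbcab
  | baccb
  | ccacb
  | cbacc

aca->; baa->ab; caa->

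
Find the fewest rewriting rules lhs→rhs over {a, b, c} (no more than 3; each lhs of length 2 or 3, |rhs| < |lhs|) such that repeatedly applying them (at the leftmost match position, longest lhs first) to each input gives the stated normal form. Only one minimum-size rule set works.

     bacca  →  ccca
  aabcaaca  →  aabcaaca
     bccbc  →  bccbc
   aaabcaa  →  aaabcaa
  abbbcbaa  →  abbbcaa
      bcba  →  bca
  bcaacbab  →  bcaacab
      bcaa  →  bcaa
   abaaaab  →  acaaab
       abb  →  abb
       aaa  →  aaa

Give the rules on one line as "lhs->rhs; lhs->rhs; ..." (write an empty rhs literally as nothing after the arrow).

ba->c; cba->ca

  | bacca => ccca
  | aabcaaca
  | bccbc
  | aaabcaa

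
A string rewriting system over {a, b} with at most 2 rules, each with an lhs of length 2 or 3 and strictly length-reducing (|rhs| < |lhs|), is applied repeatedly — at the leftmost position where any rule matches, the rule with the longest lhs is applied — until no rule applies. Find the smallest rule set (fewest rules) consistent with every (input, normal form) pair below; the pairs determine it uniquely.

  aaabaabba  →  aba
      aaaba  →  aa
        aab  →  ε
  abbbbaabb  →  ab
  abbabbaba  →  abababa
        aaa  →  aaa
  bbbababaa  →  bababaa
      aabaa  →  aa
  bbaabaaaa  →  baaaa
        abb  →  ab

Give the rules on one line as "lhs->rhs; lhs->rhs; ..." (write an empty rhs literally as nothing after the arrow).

aab->; bb->b

  | aaabaabba => aaabba => aba
  | aaaba => aa
  | aab => ε
  | abbbbaabb => abbbaabb => abbaabb => abaabb => abb => ab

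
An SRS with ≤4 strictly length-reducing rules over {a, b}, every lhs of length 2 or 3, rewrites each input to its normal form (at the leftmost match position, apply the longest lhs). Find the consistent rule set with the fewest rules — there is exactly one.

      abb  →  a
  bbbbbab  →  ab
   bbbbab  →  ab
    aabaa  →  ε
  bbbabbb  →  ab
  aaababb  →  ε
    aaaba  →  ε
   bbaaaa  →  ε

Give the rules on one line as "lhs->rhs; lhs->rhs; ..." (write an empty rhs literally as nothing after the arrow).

  | abb => a
  | bbbbbab => bbbab => bab => ab
  | bbbbab => bbab => ab
  | aabaa => baa => aa => ε

aa->; ba->a; bb->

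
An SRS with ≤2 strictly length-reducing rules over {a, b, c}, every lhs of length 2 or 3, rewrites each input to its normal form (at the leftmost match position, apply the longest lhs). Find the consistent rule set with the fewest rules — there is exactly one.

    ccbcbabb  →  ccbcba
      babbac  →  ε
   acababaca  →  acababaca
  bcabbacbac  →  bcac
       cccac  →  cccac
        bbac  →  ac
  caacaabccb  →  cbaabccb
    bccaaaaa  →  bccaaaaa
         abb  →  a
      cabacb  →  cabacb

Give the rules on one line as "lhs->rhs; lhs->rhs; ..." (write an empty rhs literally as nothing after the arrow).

aac->b; bb->

  | ccbcbabb => ccbcba
  | babbac => baac => bb => ε
  | acababaca
  | bcabbacbac => bcaacbac => bcbbac => bcac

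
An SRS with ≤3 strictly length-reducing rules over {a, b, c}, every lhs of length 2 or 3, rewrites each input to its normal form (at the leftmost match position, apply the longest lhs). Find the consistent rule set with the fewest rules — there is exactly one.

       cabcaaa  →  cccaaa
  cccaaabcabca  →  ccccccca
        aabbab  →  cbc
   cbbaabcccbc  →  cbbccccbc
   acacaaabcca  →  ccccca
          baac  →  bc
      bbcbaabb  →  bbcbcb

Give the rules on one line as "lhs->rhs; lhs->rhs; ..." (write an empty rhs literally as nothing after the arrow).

ab->c; ac->c

  | cabcaaa => cccaaa
  | cccaaabcabca => cccaaccabca => cccaccabca => cccccabca => ccccccca
  | aabbab => acbab => cbab => cbc
  | cbbaabcccbc => cbbaccccbc => cbbccccbc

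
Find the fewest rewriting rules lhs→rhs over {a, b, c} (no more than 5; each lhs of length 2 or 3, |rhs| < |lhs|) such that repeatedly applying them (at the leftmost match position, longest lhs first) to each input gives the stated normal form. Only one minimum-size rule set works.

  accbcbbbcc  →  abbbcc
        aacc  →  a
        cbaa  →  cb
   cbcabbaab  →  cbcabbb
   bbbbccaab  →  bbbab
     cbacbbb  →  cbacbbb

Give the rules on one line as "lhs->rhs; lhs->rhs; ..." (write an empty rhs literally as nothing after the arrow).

  | accbcbbbcc => bcbbbcc => abbbcc
  | aacc => a
  | cbaa => cb
  | cbcabbaab => cbcabbb

acc->; baa->b; bcb->ab; caa->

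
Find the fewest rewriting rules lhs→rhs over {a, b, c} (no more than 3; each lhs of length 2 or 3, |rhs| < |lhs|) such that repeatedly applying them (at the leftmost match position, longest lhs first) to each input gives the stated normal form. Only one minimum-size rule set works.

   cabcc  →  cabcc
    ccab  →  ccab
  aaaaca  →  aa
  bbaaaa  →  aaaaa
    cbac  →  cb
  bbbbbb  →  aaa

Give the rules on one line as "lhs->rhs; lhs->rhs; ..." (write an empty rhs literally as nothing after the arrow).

ac->; aca->c; bb->a

  | cabcc
  | ccab
  | aaaaca => aaac => aa
  | bbaaaa => aaaaa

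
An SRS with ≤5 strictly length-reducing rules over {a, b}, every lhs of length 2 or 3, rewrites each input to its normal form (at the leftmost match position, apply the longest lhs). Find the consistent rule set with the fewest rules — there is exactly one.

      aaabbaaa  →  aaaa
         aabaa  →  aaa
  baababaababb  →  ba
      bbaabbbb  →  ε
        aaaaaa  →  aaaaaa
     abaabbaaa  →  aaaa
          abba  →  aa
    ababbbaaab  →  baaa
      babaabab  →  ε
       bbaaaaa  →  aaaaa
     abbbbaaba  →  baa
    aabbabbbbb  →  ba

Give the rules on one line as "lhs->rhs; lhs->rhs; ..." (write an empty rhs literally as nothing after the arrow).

aab->a; aba->; bb->; bbb->ba

  | aaabbaaa => aabaaa => aaaa
  | aabaa => aaa
  | baababaababb => baabaababb => baaababb => baaabb => baab => ba
  | bbaabbbb => aabbbb => abbb => aba => ε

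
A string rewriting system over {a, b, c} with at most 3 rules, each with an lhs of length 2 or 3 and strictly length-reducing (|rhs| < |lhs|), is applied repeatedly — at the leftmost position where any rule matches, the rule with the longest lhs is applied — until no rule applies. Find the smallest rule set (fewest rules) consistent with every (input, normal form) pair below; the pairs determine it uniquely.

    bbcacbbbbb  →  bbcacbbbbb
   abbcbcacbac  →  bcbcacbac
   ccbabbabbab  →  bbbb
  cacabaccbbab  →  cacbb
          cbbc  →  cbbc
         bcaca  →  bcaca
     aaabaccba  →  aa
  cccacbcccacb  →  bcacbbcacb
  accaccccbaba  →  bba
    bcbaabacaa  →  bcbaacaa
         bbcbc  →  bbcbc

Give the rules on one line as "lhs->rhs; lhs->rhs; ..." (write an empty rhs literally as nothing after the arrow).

  | bbcacbbbbb
  | abbcbcacbac => bcbcacbac
  | ccbabbabbab => bbabbabbab => bbbabbab => bbbbab => bbbb
  | cacabaccbbab => cacaccbbab => cacabbbab => cacbbab => cacbb

ab->; cc->b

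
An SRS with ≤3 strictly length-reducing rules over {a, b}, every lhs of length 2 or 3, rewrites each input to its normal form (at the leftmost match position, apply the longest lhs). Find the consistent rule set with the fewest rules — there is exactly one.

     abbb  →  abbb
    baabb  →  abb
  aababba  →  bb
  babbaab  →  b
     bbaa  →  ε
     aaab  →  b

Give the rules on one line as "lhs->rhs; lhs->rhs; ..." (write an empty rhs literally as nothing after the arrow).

  | abbb
  | baabb => abb
  | aababba => bbabba => bbba => bb
  | babbaab => bbaab => bab => b

aa->b; ba->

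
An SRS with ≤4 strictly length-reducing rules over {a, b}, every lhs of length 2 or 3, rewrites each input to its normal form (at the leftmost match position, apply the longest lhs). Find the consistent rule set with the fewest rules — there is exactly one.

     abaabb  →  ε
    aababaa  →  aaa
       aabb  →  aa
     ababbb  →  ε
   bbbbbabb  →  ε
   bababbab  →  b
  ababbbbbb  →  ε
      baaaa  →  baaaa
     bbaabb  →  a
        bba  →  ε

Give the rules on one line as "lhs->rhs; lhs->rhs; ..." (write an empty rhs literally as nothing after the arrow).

  | abaabb => bbabb => bb => ε
  | aababaa => abbbaa => aaa
  | aabb => aa
  | ababbb => bbbbb => bb => ε

aba->bb; bb->; bba->; bbb->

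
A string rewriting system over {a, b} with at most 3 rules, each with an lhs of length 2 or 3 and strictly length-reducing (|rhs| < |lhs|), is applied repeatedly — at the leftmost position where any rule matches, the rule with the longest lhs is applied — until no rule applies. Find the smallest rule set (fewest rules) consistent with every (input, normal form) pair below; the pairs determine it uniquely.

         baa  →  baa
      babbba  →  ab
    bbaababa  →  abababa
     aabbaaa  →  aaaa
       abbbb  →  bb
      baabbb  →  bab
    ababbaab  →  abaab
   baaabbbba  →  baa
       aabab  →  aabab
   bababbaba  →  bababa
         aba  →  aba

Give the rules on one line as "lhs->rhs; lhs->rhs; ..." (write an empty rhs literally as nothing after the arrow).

abb->; bba->ab

  | baa
  | babbba => bba => ab
  | bbaababa => abababa
  | aabbaaa => aaaa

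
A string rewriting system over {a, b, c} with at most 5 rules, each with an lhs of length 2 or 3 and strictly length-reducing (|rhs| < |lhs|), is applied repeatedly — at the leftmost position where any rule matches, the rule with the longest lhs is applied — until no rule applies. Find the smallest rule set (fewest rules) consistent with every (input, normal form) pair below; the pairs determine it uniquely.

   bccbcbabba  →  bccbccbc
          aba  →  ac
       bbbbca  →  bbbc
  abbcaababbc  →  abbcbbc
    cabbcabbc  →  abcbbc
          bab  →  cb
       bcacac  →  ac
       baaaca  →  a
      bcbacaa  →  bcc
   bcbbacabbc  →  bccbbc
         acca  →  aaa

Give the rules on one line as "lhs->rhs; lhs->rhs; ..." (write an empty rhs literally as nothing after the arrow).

  | bccbcbabba => bccbccbba => bccbccbc
  | aba => ac
  | bbbbca => bbbba => bbbc
  | abbcaababbc => abbbabbc => abbcbbc

acc->aa; ba->c; ca->a; caa->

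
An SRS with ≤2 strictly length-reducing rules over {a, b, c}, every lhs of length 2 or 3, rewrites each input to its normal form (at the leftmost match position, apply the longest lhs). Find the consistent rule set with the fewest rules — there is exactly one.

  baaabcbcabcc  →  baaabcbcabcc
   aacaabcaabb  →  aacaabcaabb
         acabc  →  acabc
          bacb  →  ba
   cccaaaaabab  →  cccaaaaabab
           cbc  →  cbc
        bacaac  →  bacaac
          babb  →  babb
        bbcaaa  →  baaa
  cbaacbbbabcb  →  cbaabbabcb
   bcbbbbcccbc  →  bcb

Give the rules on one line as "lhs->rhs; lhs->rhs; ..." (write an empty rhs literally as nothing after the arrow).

acb->a; bbc->b

  | baaabcbcabcc
  | aacaabcaabb
  | acabc
  | bacb => ba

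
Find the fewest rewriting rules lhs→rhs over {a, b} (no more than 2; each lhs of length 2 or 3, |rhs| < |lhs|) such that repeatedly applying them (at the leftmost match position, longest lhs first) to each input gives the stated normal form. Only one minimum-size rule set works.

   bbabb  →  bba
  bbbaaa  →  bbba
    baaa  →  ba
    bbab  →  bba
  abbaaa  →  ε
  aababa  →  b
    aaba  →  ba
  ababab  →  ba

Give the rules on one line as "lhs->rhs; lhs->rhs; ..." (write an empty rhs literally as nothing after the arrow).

aa->; ab->a

  | bbabb => bbab => bba
  | bbbaaa => bbba
  | baaa => ba
  | bbab => bba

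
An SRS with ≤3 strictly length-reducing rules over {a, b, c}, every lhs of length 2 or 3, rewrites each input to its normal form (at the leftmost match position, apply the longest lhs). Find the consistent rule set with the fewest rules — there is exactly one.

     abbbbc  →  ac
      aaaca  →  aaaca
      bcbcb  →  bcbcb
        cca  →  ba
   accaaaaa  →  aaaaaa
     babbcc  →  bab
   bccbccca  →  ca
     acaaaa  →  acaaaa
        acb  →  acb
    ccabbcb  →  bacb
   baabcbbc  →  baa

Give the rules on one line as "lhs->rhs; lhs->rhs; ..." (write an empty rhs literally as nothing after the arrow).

  | abbbbc => abbc => ac
  | aaaca
  | bcbcb
  | cca => ba

aba->aa; bb->; cc->b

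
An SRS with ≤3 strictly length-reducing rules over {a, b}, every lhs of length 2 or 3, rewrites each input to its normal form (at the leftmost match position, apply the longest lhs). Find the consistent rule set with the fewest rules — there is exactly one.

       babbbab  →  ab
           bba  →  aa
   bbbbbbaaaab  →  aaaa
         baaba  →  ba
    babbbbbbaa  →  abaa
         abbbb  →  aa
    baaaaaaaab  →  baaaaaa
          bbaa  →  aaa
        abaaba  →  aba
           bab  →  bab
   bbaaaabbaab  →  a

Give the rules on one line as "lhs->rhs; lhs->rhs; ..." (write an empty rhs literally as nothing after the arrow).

  | babbbab => bbabab => aabab => ab
  | bba => aa
  | bbbbbbaaaab => abbbbaaaab => babbaaaab => bbaaaaab => aaaaaab => aaaa
  | baaba => ba

aab->; abb->ba; bb->a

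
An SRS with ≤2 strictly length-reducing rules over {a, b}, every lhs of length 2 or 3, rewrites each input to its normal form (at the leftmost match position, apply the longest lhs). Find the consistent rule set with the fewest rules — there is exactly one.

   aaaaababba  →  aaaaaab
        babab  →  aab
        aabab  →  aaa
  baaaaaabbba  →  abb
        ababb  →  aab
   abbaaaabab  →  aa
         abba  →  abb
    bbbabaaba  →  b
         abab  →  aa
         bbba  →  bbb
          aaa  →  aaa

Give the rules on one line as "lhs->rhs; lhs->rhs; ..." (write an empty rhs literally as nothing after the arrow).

  | aaaaababba => aaaaaaba => aaaaaab
  | babab => aab
  | aabab => aaa
  | baaaaaabbba => baaaaabbba => baaaabbba => baaabbba => baabbba => babbba => abba => abb

ba->b; bab->a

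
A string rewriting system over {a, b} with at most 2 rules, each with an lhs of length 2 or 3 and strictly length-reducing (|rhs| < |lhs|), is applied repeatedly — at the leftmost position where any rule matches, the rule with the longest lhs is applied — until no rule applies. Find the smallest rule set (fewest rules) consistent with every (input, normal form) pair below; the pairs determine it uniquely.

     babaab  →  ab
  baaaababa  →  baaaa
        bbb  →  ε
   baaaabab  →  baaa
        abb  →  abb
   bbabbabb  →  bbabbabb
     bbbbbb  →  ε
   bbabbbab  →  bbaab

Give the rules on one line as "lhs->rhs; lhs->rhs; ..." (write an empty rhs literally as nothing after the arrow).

  | babaab => bbbab => ab
  | baaaababa => baaabbba => baaaa
  | bbb => ε
  | baaaabab => baaabbb => baaa

aba->bb; bbb->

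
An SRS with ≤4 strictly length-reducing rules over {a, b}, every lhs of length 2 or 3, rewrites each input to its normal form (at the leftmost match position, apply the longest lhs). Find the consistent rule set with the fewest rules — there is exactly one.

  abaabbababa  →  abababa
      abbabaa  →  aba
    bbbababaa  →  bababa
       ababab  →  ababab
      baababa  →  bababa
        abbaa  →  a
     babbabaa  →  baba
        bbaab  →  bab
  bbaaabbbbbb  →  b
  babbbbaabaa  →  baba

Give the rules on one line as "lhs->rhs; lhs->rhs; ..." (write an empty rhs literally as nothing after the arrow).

  | abaabbababa => ababbababa => abababa
  | abbabaa => abaa => aba
  | bbbababaa => bbababaa => bababaa => bababa
  | ababab

aa->a; abb->; bb->b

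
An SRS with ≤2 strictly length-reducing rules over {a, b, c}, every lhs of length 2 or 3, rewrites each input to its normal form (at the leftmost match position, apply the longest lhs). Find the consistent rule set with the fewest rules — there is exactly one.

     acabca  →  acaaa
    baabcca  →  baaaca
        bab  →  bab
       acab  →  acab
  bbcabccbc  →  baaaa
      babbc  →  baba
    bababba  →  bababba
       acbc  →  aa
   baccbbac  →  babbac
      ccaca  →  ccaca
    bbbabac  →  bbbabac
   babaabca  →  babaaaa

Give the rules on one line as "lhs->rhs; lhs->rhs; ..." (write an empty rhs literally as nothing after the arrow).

bc->a; cb->b

  | acabca => acaaa
  | baabcca => baaaca
  | bab
  | acab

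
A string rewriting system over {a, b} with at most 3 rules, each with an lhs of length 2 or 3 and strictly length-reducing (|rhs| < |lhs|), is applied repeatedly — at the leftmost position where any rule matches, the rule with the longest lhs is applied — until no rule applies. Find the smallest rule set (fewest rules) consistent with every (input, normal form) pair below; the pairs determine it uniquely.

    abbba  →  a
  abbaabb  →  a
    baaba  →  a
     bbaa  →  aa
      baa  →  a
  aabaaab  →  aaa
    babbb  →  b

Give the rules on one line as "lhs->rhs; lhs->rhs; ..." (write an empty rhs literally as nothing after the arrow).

aab->a; ba->; bb->

  | abbba => aba => a
  | abbaabb => aaabb => aab => a
  | baaba => aba => a
  | bbaa => aa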